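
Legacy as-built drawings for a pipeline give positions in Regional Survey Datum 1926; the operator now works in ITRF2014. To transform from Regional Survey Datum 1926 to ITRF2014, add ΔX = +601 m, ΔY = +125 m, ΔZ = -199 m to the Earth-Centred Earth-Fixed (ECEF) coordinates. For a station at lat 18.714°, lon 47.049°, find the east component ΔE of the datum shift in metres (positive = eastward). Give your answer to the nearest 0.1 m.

ΔE = -354.7 m

At φ = 18.714°, λ = 47.049°: sin φ = 0.320844, cos φ = 0.947132, sin λ = 0.731937, cos λ = 0.681373.
ΔE = −sin λ·ΔX + cos λ·ΔY = −(0.731937)·(601) + (0.681373)·(125) = -354.72 m.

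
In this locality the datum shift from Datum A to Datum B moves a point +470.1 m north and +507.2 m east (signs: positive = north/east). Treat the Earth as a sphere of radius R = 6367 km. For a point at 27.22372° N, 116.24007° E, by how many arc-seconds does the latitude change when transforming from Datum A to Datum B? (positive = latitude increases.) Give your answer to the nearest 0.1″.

Δφ = 15.2″

On a sphere of radius R, 1 rad of latitude = R, so Δφ = ΔN / R = 470.1 / 6367000 = 7.3834e-05 rad = 15.229″.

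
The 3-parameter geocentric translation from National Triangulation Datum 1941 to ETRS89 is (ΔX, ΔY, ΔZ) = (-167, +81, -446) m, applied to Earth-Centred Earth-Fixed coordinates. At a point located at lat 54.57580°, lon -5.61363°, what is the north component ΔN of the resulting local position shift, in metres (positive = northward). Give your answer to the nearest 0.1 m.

At φ = 54.57580°, λ = -5.61363°: sin φ = 0.814883, cos φ = 0.579625, sin λ = -0.097820, cos λ = 0.995204.
ΔN = −sin φ cos λ·ΔX − sin φ sin λ·ΔY + cos φ·ΔZ = −(0.814883)(0.995204)(-167) − (0.814883)(-0.097820)(81) + (0.579625)(-446) = -116.62 m.

ΔN = -116.6 m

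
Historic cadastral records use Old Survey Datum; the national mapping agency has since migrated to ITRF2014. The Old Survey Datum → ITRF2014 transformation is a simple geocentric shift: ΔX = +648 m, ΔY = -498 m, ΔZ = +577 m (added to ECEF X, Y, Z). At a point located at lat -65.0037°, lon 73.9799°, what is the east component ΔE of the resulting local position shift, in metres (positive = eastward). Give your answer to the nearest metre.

ΔE = -760 m

At φ = -65.0037°, λ = 73.9799°: sin φ = -0.906335, cos φ = 0.422560, sin λ = 0.961165, cos λ = 0.275975.
ΔE = −sin λ·ΔX + cos λ·ΔY = −(0.961165)·(648) + (0.275975)·(-498) = -760.27 m.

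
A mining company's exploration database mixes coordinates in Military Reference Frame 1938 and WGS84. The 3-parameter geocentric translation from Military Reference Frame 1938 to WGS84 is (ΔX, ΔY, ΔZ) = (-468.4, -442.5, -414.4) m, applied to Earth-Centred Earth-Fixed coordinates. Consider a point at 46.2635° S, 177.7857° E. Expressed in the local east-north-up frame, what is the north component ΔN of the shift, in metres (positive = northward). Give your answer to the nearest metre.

The local north axis is (−sin φ cos λ, −sin φ sin λ, cos φ), giving ΔN = 338.179 − 12.353 − 286.492 = 39.33 m.

ΔN = 39 m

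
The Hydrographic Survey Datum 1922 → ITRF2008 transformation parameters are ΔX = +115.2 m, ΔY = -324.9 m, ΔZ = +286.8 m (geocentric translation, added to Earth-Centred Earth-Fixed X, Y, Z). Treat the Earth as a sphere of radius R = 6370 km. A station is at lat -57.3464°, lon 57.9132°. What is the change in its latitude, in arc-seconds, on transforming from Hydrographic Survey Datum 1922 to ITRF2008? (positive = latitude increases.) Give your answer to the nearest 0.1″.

Δφ = -0.8″

sin φ = -0.841948, cos φ = 0.539559, sin λ = 0.847244, cos λ = 0.531203.
North component: ΔN = −sin φ cos λ·ΔX − sin φ sin λ·ΔY + cos φ·ΔZ = −(-0.841948)(0.531203)(115.2) − (-0.841948)(0.847244)(-324.9) + (0.539559)(286.8) = -25.49 m.
1° of latitude spans πR/180 = 111177 m, so Δφ = -25.49 / 111177 × 3600 = -0.826″.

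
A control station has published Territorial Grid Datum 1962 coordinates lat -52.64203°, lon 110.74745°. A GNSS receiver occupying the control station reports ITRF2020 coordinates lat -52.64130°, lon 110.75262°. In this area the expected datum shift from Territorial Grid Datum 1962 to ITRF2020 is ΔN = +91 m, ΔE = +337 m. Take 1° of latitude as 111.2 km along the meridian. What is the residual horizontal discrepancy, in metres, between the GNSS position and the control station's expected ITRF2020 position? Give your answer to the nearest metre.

15 m

Observed coordinate differences: Δφ = +0.00073°, Δλ = +0.00517°.
Converting to metres (1° lat = 111200 m, cos φ = 0.606793): observed ΔN = 81.2 m, observed ΔE = 348.8 m.
Subtracting the expected shift leaves a residual of 81.2 − (91) = -9.8 m north and 348.8 − (337) = 11.8 m east.
Residual distance = √((-9.8)² + 11.8²) = 15.4 m.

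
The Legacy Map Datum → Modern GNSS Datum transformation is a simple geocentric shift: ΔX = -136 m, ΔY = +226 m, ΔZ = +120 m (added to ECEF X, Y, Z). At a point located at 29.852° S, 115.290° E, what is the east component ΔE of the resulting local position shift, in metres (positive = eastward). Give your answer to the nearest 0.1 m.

The local east axis at (φ, λ) is (−sin λ, cos λ, 0), so ΔE = −sin(115.290°)·(-136) + cos(115.290°)·226 = 26.42 m.

ΔE = 26.4 m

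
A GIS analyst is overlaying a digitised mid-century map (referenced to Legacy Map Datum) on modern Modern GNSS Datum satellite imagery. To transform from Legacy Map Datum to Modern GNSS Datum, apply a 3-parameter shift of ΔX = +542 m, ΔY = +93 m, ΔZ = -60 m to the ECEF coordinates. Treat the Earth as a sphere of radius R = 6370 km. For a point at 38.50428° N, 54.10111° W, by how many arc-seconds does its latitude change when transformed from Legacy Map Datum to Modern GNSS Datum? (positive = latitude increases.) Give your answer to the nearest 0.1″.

sin φ = 0.622573, cos φ = 0.782562, sin λ = -0.810053, cos λ = 0.586357.
North component: ΔN = −sin φ cos λ·ΔX − sin φ sin λ·ΔY + cos φ·ΔZ = −(0.622573)(0.586357)(542) − (0.622573)(-0.810053)(93) + (0.782562)(-60) = -197.91 m.
1° of latitude spans πR/180 = 111177 m, so Δφ = -197.91 / 111177 × 3600 = -6.408″.

Δφ = -6.4″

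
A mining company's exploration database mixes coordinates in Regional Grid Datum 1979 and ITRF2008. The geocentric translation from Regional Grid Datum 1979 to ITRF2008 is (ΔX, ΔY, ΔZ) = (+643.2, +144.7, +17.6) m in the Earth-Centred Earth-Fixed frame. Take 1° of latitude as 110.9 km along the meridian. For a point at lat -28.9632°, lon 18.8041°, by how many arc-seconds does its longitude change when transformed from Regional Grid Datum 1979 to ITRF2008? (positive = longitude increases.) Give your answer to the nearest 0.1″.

Δλ = -2.6″

sin φ = -0.484248, cos φ = 0.874931, sin λ = 0.322333, cos λ = 0.946626.
East component: ΔE = −sin λ·ΔX + cos λ·ΔY = −(0.322333)(643.2) + (0.946626)(144.7) = -70.35 m.
1° of latitude spans 110900 m; at latitude φ, 1° of longitude spans that × cos φ = 97029.8 m, so Δλ = -70.35 / 97029.8 × 3600 = -2.610″.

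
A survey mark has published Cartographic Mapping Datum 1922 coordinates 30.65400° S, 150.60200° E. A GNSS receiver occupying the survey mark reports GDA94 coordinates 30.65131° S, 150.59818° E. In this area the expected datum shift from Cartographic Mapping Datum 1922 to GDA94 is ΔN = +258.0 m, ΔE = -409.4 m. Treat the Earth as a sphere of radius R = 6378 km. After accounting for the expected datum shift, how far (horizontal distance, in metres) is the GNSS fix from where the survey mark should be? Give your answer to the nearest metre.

Observed coordinate differences: Δφ = +0.00269°, Δλ = -0.00382°.
Converting to metres (1° lat = 111317 m, cos φ = 0.860262): observed ΔN = 299.4 m, observed ΔE = -365.8 m.
Subtracting the expected shift leaves a residual of 299.4 − (258.0) = 41.4 m north and -365.8 − (-409.4) = 43.6 m east.
Residual distance = √(41.4² + 43.6²) = 60.1 m.

60 m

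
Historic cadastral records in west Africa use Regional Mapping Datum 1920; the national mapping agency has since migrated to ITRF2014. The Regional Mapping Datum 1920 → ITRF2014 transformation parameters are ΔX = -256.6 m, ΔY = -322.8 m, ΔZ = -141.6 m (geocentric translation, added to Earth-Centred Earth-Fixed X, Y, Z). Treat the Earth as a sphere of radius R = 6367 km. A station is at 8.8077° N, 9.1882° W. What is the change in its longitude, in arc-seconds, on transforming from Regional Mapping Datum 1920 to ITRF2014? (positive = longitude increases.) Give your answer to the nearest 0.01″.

sin φ = 0.153119, cos φ = 0.988208, sin λ = -0.159678, cos λ = 0.987169.
East component: ΔE = −sin λ·ΔX + cos λ·ΔY = −(-0.159678)(-256.6) + (0.987169)(-322.8) = -359.63 m.
1° of latitude spans πR/180 = 111125 m; at latitude φ, 1° of longitude spans that × cos φ = 109814.7 m, so Δλ = -359.63 / 109814.7 × 3600 = -11.790″.

Δλ = -11.79″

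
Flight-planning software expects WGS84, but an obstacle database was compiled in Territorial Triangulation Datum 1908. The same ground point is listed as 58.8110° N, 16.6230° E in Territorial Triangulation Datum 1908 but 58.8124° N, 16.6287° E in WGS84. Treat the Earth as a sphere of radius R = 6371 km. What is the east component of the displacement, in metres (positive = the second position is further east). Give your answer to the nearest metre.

Δφ = 58.8124° − 58.8110° = +0.0014°; Δλ = 16.6287° − 16.6230° = +0.0057°.
1° along a meridian = πR/180 = 111195 m.
ΔN = Δφ × 111195 = 155.7 m; ΔE = Δλ × 111195 × cos(58.8110°) = +0.0057 × 111195 × 0.517863 = 328.2 m.

ΔE = 328 m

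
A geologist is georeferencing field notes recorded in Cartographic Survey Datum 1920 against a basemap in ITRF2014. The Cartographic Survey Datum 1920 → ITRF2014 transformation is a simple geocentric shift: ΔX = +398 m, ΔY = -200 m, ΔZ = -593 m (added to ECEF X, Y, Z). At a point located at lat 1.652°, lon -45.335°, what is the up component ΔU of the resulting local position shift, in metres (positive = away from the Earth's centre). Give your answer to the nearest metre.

ΔU = 405 m

At φ = 1.652°, λ = -45.335°: sin φ = 0.028829, cos φ = 0.999584, sin λ = -0.711229, cos λ = 0.702960.
ΔU = cos φ cos λ·ΔX + cos φ sin λ·ΔY + sin φ·ΔZ = (0.999584)(0.702960)(398) + (0.999584)(-0.711229)(-200) + (0.028829)(-593) = 404.75 m.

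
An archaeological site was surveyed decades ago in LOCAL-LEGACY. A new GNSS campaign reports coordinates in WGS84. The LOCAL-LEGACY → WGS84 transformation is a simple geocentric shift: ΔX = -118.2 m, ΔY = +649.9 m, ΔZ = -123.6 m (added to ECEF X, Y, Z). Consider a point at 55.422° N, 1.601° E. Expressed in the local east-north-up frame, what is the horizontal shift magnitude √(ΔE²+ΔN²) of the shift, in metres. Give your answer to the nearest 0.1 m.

At φ = 55.422°, λ = 1.601°: sin φ = 0.823354, cos φ = 0.567528, sin λ = 0.027939, cos λ = 0.999610.
ΔE = −sin λ·ΔX + cos λ·ΔY = −(0.027939)·(-118.2) + (0.999610)·(649.9) = 652.95 m.
ΔN = −sin φ cos λ·ΔX − sin φ sin λ·ΔY + cos φ·ΔZ = −(0.823354)(0.999610)(-118.2) − (0.823354)(0.027939)(649.9) + (0.567528)(-123.6) = 12.19 m.
Horizontal magnitude = √(ΔE² + ΔN²) = √(652.95² + 12.19²) = 653.06 m.

653.1 m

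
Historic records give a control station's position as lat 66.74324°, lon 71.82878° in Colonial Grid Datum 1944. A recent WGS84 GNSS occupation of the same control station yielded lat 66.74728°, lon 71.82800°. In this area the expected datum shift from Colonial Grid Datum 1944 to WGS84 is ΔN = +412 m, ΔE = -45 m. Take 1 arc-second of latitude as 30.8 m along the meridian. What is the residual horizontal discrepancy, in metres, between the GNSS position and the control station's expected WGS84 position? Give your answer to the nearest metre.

38 m

Observed coordinate differences: Δφ = +0.00404°, Δλ = -0.00078°.
Converting to metres (1° lat = 110880 m, cos φ = 0.394852): observed ΔN = 448.0 m, observed ΔE = -34.1 m.
Subtracting the expected shift leaves a residual of 448.0 − (412) = 36.0 m north and -34.1 − (-45) = 10.9 m east.
Residual distance = √(36.0² + 10.9²) = 37.6 m.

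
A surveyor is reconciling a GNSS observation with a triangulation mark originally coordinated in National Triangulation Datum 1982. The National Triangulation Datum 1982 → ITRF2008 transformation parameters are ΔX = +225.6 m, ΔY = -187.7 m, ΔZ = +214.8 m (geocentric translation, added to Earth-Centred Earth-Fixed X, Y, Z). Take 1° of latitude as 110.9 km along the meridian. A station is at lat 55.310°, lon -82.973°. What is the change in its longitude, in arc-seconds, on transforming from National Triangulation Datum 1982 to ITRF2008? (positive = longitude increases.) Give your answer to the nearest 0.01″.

sin φ = 0.822243, cos φ = 0.569136, sin λ = -0.992489, cos λ = 0.122337.
East component: ΔE = −sin λ·ΔX + cos λ·ΔY = −(-0.992489)(225.6) + (0.122337)(-187.7) = 200.94 m.
1° of latitude spans 110900 m; at latitude φ, 1° of longitude spans that × cos φ = 63117.2 m, so Δλ = 200.94 / 63117.2 × 3600 = 11.461″.

Δλ = 11.46″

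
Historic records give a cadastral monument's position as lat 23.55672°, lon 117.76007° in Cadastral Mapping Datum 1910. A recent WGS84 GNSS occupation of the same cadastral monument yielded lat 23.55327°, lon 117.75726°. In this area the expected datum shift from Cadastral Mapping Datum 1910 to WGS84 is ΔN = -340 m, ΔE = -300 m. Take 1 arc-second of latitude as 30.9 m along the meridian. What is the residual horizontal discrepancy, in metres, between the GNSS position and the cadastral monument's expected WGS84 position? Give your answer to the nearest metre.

46 m

Observed coordinate differences: Δφ = -0.00345°, Δλ = -0.00281°.
Converting to metres (1° lat = 111240 m, cos φ = 0.916665): observed ΔN = -383.8 m, observed ΔE = -286.5 m.
Subtracting the expected shift leaves a residual of -383.8 − (-340) = -43.8 m north and -286.5 − (-300) = 13.5 m east.
Residual distance = √((-43.8)² + 13.5²) = 45.8 m.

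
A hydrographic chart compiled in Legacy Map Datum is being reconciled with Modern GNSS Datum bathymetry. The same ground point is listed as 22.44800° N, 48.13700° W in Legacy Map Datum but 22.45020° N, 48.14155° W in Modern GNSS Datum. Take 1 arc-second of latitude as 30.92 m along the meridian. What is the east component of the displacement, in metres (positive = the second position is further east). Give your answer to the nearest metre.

Δφ = 22.45020° − 22.44800° = +0.00220°; Δλ = -48.14155° − -48.13700° = -0.00455°.
1° of latitude = 3600 × 30.92 = 111312 m.
ΔN = Δφ × 111312 = 244.9 m; ΔE = Δλ × 111312 × cos(22.44800°) = -0.00455 × 111312 × 0.924226 = -468.1 m.

ΔE = -468 m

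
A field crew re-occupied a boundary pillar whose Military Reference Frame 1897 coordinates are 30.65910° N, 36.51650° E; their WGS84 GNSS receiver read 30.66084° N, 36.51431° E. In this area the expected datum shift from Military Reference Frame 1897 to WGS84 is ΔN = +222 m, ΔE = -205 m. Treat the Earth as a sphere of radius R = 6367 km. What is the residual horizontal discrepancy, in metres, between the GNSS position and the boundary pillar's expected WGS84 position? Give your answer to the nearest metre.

Observed coordinate differences: Δφ = +0.00174°, Δλ = -0.00219°.
Converting to metres (1° lat = 111125 m, cos φ = 0.860216): observed ΔN = 193.4 m, observed ΔE = -209.3 m.
Subtracting the expected shift leaves a residual of 193.4 − (222) = -28.6 m north and -209.3 − (-205) = -4.3 m east.
Residual distance = √((-28.6)² + (-4.3)²) = 29.0 m.

29 m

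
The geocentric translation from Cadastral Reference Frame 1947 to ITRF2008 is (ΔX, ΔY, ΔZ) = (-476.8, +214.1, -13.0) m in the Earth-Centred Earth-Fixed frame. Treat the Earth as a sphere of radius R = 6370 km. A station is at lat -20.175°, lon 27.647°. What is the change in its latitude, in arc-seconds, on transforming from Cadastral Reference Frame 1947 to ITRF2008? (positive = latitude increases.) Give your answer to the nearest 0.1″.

sin φ = -0.344889, cos φ = 0.938644, sin λ = 0.464023, cos λ = 0.885823.
North component: ΔN = −sin φ cos λ·ΔX − sin φ sin λ·ΔY + cos φ·ΔZ = −(-0.344889)(0.885823)(-476.8) − (-0.344889)(0.464023)(214.1) + (0.938644)(-13.0) = -123.61 m.
1° of latitude spans πR/180 = 111177 m, so Δφ = -123.61 / 111177 × 3600 = -4.002″.

Δφ = -4.0″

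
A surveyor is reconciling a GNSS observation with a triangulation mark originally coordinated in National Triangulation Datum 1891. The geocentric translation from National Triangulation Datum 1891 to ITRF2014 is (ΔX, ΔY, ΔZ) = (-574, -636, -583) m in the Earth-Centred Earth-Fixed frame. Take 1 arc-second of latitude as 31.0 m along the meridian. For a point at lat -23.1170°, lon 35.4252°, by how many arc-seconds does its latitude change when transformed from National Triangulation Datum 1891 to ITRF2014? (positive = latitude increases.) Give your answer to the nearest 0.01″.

sin φ = -0.392610, cos φ = 0.919705, sin λ = 0.579640, cos λ = 0.814873.
North component: ΔN = −sin φ cos λ·ΔX − sin φ sin λ·ΔY + cos φ·ΔZ = −(-0.392610)(0.814873)(-574) − (-0.392610)(0.579640)(-636) + (0.919705)(-583) = -864.56 m.
1° of latitude spans 3600 × 31.00 = 111600 m, so Δφ = -864.56 / 111600 × 3600 = -27.889″.

Δφ = -27.89″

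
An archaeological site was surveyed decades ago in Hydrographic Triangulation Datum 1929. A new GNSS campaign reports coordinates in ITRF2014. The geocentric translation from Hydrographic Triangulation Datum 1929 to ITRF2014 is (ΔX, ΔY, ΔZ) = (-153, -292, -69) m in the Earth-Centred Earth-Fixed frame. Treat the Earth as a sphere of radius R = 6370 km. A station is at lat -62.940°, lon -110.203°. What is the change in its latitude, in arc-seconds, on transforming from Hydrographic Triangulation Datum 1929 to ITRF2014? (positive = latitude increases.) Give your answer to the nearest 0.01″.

sin φ = -0.890531, cos φ = 0.454923, sin λ = -0.938475, cos λ = -0.345347.
North component: ΔN = −sin φ cos λ·ΔX − sin φ sin λ·ΔY + cos φ·ΔZ = −(-0.890531)(-0.345347)(-153) − (-0.890531)(-0.938475)(-292) + (0.454923)(-69) = 259.70 m.
1° of latitude spans πR/180 = 111177 m, so Δφ = 259.70 / 111177 × 3600 = 8.409″.

Δφ = 8.41″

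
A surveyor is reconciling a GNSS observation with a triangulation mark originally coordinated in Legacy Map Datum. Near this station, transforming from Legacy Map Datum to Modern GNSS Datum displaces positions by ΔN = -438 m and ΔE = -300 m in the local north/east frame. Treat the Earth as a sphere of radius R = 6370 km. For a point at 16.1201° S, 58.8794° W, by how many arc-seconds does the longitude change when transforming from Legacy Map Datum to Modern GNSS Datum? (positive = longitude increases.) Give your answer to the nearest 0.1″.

At latitude -16.1201°, cos φ = 0.960682.
One radian of longitude at latitude φ spans R cos φ, so Δλ = ΔE / (R cos φ) = -300.0 / (6370000 × 0.960682) = -4.9023e-05 rad = -10.112″.

Δλ = -10.1″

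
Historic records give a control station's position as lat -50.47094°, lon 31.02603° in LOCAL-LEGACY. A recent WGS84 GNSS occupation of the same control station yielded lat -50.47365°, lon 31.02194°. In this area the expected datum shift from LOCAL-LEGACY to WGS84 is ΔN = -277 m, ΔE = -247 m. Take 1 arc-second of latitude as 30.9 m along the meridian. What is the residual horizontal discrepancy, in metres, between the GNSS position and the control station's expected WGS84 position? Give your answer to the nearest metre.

49 m

Observed coordinate differences: Δφ = -0.00271°, Δλ = -0.00409°.
Converting to metres (1° lat = 111240 m, cos φ = 0.636470): observed ΔN = -301.5 m, observed ΔE = -289.6 m.
Subtracting the expected shift leaves a residual of -301.5 − (-277) = -24.5 m north and -289.6 − (-247) = -42.6 m east.
Residual distance = √((-24.5)² + (-42.6)²) = 49.1 m.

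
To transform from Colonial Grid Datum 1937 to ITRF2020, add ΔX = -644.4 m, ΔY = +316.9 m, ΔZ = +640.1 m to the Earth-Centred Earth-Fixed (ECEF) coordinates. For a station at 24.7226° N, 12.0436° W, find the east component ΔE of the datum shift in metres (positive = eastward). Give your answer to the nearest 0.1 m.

ΔE = 175.5 m

The local east axis at (φ, λ) is (−sin λ, cos λ, 0), so ΔE = −sin(-12.0436°)·(-644.4) + cos(-12.0436°)·316.9 = 175.47 m.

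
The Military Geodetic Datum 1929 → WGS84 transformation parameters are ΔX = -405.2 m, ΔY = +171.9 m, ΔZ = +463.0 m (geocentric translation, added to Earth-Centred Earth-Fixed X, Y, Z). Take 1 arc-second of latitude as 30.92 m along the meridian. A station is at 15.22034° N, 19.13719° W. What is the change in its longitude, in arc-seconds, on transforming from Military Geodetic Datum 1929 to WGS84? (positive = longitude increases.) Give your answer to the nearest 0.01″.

sin φ = 0.262532, cos φ = 0.964923, sin λ = -0.327831, cos λ = 0.944736.
East component: ΔE = −sin λ·ΔX + cos λ·ΔY = −(-0.327831)(-405.2) + (0.944736)(171.9) = 29.56 m.
1° of latitude spans 3600 × 30.92 = 111312 m; at latitude φ, 1° of longitude spans that × cos φ = 107407.5 m, so Δλ = 29.56 / 107407.5 × 3600 = 0.991″.

Δλ = 0.99″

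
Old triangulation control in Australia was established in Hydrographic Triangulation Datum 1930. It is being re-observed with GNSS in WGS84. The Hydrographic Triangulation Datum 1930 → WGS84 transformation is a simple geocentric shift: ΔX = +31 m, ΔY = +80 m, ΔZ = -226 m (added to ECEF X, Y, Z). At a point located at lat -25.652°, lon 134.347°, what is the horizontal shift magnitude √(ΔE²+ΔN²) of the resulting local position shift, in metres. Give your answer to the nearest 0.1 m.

203.9 m

At φ = -25.652°, λ = 134.347°: sin φ = -0.432904, cos φ = 0.901440, sin λ = 0.715120, cos λ = -0.699002.
ΔE = −sin λ·ΔX + cos λ·ΔY = −(0.715120)·(31) + (-0.699002)·(80) = -78.09 m.
ΔN = −sin φ cos λ·ΔX − sin φ sin λ·ΔY + cos φ·ΔZ = −(-0.432904)(-0.699002)(31) − (-0.432904)(0.715120)(80) + (0.901440)(-226) = -188.34 m.
Horizontal magnitude = √(ΔE² + ΔN²) = √((-78.09)² + (-188.34)²) = 203.89 m.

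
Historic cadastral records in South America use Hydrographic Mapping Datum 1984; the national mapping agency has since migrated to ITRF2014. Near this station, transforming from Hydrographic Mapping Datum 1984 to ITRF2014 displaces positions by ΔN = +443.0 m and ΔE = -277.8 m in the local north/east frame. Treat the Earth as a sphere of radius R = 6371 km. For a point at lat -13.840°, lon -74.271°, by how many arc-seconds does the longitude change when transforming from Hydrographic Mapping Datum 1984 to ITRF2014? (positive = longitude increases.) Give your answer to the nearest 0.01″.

Δλ = -9.26″

At latitude -13.840°, cos φ = 0.970968.
One radian of longitude at latitude φ spans R cos φ, so Δλ = ΔE / (R cos φ) = -277.8 / (6371000 × 0.970968) = -4.4908e-05 rad = -9.263″.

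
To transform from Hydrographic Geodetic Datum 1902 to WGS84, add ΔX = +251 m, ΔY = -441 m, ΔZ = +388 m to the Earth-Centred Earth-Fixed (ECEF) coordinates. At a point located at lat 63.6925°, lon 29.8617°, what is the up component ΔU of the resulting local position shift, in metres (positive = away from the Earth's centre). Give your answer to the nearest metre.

At φ = 63.6925°, λ = 29.8617°: sin φ = 0.896428, cos φ = 0.443189, sin λ = 0.497908, cos λ = 0.867230.
ΔU = cos φ cos λ·ΔX + cos φ sin λ·ΔY + sin φ·ΔZ = (0.443189)(0.867230)(251) + (0.443189)(0.497908)(-441) + (0.896428)(388) = 346.97 m.

ΔU = 347 m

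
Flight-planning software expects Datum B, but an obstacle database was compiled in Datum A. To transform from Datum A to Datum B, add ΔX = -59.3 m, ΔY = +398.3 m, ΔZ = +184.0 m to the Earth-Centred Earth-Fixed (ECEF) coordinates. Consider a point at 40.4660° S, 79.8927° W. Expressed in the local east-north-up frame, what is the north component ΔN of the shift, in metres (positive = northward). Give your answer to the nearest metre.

The local north axis is (−sin φ cos λ, −sin φ sin λ, cos φ), giving ΔN = -6.754 − 254.484 + 139.986 = -121.25 m.

ΔN = -121 m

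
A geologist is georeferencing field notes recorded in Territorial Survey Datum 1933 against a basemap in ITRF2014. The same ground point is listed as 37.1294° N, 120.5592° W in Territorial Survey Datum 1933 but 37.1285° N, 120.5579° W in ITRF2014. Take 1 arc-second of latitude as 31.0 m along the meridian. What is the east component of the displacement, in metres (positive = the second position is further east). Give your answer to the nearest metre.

Δφ = 37.1285° − 37.1294° = -0.0009°; Δλ = -120.5579° − -120.5592° = +0.0013°.
1° of latitude = 3600 × 31.00 = 111600 m.
ΔN = Δφ × 111600 = -100.4 m; ΔE = Δλ × 111600 × cos(37.1294°) = +0.0013 × 111600 × 0.797274 = 115.7 m.

ΔE = 116 m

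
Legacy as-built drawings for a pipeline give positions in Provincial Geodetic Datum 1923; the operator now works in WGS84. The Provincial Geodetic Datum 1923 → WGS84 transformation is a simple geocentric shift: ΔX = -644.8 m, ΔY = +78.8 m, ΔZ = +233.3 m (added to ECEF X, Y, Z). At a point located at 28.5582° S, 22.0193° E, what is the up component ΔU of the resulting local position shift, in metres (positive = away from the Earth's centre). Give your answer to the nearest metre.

The local up (radial) axis is (cos φ cos λ, cos φ sin λ, sin φ), giving ΔU = -525.038 + 25.949 − 111.529 = -610.62 m.

ΔU = -611 m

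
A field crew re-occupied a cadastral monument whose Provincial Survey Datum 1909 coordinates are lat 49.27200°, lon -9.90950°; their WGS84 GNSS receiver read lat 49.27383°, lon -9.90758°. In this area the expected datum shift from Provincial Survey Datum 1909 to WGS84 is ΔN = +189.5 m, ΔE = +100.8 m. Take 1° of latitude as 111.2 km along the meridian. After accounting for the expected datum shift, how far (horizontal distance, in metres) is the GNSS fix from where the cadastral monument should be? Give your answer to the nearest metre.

Observed coordinate differences: Δφ = +0.00183°, Δλ = +0.00192°.
Converting to metres (1° lat = 111200 m, cos φ = 0.652469): observed ΔN = 203.5 m, observed ΔE = 139.3 m.
Subtracting the expected shift leaves a residual of 203.5 − (189.5) = 14.0 m north and 139.3 − (100.8) = 38.5 m east.
Residual distance = √(14.0² + 38.5²) = 41.0 m.

41 m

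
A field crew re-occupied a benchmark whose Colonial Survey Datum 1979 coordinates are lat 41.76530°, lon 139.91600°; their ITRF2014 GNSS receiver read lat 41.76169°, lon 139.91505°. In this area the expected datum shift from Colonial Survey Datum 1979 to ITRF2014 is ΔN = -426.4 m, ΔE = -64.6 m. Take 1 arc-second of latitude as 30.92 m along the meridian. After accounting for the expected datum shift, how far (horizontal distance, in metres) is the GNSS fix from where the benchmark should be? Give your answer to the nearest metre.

28 m

Observed coordinate differences: Δφ = -0.00361°, Δλ = -0.00095°.
Converting to metres (1° lat = 111312 m, cos φ = 0.745880): observed ΔN = -401.8 m, observed ΔE = -78.9 m.
Subtracting the expected shift leaves a residual of -401.8 − (-426.4) = 24.6 m north and -78.9 − (-64.6) = -14.3 m east.
Residual distance = √(24.6² + (-14.3)²) = 28.4 m.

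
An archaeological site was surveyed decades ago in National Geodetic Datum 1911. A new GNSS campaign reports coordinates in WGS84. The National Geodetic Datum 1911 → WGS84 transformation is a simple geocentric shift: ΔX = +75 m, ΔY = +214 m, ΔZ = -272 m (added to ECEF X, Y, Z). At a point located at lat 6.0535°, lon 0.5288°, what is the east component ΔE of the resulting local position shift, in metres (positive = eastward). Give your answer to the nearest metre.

ΔE = 213 m

At φ = 6.0535°, λ = 0.5288°: sin φ = 0.105457, cos φ = 0.994424, sin λ = 0.009229, cos λ = 0.999957.
ΔE = −sin λ·ΔX + cos λ·ΔY = −(0.009229)·(75) + (0.999957)·(214) = 213.30 m.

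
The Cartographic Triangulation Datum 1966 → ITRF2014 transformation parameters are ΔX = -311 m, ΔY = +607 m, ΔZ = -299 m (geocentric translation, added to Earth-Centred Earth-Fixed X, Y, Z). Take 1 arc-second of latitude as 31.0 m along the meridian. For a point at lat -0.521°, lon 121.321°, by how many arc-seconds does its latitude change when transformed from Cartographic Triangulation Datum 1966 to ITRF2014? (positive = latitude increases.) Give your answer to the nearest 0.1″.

sin φ = -0.009093, cos φ = 0.999959, sin λ = 0.854268, cos λ = -0.519832.
North component: ΔN = −sin φ cos λ·ΔX − sin φ sin λ·ΔY + cos φ·ΔZ = −(-0.009093)(-0.519832)(-311) − (-0.009093)(0.854268)(607) + (0.999959)(-299) = -292.80 m.
1° of latitude spans 3600 × 31.00 = 111600 m, so Δφ = -292.80 / 111600 × 3600 = -9.445″.

Δφ = -9.4″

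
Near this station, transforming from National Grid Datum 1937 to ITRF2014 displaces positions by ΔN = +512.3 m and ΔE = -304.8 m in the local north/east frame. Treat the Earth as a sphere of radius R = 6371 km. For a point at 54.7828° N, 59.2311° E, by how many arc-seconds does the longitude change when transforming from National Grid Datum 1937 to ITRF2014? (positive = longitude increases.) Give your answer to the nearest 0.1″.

At latitude 54.7828°, cos φ = 0.576678.
One radian of longitude at latitude φ spans R cos φ, so Δλ = ΔE / (R cos φ) = -304.8 / (6371000 × 0.576678) = -8.2961e-05 rad = -17.112″.

Δλ = -17.1″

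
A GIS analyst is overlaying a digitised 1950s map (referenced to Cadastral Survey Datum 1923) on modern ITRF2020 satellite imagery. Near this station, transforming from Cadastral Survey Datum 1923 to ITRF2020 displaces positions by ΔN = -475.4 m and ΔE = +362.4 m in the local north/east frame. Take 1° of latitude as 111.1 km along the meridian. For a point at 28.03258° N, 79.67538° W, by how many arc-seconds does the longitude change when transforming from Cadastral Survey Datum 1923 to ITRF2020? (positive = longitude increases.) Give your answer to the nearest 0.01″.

Δλ = 13.30″

At latitude 28.03258°, cos φ = 0.882680.
1° of longitude at this latitude = 111.1 × cos φ = 98.07 km, so Δλ = 362.4 / 98065.8 = 0.0036955° = 13.304″.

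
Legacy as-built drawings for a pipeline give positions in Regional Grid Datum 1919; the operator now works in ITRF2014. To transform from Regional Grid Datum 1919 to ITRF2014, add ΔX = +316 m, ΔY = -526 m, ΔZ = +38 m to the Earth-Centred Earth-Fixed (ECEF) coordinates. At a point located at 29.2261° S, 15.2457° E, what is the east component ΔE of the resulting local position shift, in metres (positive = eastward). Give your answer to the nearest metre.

ΔE = -591 m

At φ = -29.2261°, λ = 15.2457°: sin φ = -0.488257, cos φ = 0.872700, sin λ = 0.262959, cos λ = 0.964807.
ΔE = −sin λ·ΔX + cos λ·ΔY = −(0.262959)·(316) + (0.964807)·(-526) = -590.58 m.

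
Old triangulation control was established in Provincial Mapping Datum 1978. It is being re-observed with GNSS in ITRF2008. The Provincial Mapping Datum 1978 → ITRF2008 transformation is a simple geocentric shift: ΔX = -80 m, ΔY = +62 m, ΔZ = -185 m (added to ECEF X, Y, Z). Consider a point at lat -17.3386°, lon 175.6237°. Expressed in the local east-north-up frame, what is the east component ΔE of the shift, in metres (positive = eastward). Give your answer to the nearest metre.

The local east axis at (φ, λ) is (−sin λ, cos λ, 0), so ΔE = −sin(175.6237°)·(-80) + cos(175.6237°)·62 = -55.71 m.

ΔE = -56 m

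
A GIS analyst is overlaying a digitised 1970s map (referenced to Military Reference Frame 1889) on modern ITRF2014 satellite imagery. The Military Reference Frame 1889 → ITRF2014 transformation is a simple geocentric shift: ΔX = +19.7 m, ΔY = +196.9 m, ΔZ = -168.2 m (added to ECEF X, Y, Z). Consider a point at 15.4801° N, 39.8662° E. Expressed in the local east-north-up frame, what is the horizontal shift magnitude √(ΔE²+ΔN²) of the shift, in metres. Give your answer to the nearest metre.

243 m

The local east axis at (φ, λ) is (−sin λ, cos λ, 0), so ΔE = −sin(39.8662°)·19.7 + cos(39.8662°)·196.9 = 138.50 m.
The local north axis is (−sin φ cos λ, −sin φ sin λ, cos φ), giving ΔN = -4.036 − 33.687 − 162.098 = -199.82 m.
Horizontal magnitude = √(ΔE² + ΔN²) = √(138.50² + (-199.82)²) = 243.13 m.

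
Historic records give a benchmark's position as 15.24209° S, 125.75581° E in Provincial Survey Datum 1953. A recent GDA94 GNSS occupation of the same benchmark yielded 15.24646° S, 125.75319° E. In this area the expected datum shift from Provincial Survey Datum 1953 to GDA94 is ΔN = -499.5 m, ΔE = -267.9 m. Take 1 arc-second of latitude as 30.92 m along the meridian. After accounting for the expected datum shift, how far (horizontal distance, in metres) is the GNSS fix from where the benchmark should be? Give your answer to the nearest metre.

Observed coordinate differences: Δφ = -0.00437°, Δλ = -0.00262°.
Converting to metres (1° lat = 111312 m, cos φ = 0.964824): observed ΔN = -486.4 m, observed ΔE = -281.4 m.
Subtracting the expected shift leaves a residual of -486.4 − (-499.5) = 13.1 m north and -281.4 − (-267.9) = -13.5 m east.
Residual distance = √(13.1² + (-13.5)²) = 18.8 m.

19 m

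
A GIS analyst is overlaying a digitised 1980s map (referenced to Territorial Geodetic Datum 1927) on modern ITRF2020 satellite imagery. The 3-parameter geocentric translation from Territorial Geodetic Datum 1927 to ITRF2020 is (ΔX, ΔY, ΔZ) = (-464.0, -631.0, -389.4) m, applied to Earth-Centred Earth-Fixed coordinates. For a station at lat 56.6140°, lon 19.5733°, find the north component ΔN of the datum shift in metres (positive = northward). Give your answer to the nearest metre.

ΔN = 327 m

At φ = 56.6140°, λ = 19.5733°: sin φ = 0.834982, cos φ = 0.550277, sin λ = 0.335013, cos λ = 0.942214.
ΔN = −sin φ cos λ·ΔX − sin φ sin λ·ΔY + cos φ·ΔZ = −(0.834982)(0.942214)(-464.0) − (0.834982)(0.335013)(-631.0) + (0.550277)(-389.4) = 327.28 m.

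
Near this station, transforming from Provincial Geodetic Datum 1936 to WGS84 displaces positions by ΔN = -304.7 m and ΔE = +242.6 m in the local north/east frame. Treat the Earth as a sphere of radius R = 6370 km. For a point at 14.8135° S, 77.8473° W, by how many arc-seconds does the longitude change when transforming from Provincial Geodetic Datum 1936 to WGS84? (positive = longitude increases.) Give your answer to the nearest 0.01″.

At latitude -14.8135°, cos φ = 0.966763.
One radian of longitude at latitude φ spans R cos φ, so Δλ = ΔE / (R cos φ) = 242.6 / (6370000 × 0.966763) = 3.9394e-05 rad = 8.126″.

Δλ = 8.13″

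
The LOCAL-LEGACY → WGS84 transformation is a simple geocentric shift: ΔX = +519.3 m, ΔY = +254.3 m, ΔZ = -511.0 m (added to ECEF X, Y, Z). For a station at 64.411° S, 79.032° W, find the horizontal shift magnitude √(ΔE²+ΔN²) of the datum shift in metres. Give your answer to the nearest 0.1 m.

662.5 m

The local east axis at (φ, λ) is (−sin λ, cos λ, 0), so ΔE = −sin(-79.032°)·519.3 + cos(-79.032°)·254.3 = 558.20 m.
The local north axis is (−sin φ cos λ, −sin φ sin λ, cos φ), giving ΔN = 89.111 − 225.168 − 220.707 = -356.76 m.
Horizontal magnitude = √(ΔE² + ΔN²) = √(558.20² + (-356.76)²) = 662.47 m.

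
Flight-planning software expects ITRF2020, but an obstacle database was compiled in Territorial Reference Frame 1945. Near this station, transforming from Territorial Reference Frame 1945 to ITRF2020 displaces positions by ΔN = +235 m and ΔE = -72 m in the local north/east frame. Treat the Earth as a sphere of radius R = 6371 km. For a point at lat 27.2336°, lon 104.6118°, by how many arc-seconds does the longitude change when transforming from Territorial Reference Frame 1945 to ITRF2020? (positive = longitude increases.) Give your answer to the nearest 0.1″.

Δλ = -2.6″

At latitude 27.2336°, cos φ = 0.889148.
One radian of longitude at latitude φ spans R cos φ, so Δλ = ΔE / (R cos φ) = -72.0 / (6371000 × 0.889148) = -1.2710e-05 rad = -2.622″.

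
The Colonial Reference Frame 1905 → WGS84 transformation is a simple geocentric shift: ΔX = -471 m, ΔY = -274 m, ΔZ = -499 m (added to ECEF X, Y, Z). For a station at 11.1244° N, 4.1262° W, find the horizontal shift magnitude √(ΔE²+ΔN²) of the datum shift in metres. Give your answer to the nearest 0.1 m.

506.6 m

At φ = 11.1244°, λ = -4.1262°: sin φ = 0.192940, cos φ = 0.981211, sin λ = -0.071954, cos λ = 0.997408.
ΔE = −sin λ·ΔX + cos λ·ΔY = −(-0.071954)·(-471) + (0.997408)·(-274) = -307.18 m.
ΔN = −sin φ cos λ·ΔX − sin φ sin λ·ΔY + cos φ·ΔZ = −(0.192940)(0.997408)(-471) − (0.192940)(-0.071954)(-274) + (0.981211)(-499) = -402.79 m.
Horizontal magnitude = √(ΔE² + ΔN²) = √((-307.18)² + (-402.79)²) = 506.56 m.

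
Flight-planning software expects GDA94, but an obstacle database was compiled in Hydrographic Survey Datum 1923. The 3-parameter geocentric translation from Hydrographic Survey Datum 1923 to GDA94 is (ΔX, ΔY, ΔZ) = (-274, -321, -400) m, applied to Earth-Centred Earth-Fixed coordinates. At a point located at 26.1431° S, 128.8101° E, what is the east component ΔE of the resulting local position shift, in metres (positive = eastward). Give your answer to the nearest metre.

At φ = -26.1431°, λ = 128.8101°: sin φ = -0.440615, cos φ = 0.897696, sin λ = 0.779227, cos λ = -0.626741.
ΔE = −sin λ·ΔX + cos λ·ΔY = −(0.779227)·(-274) + (-0.626741)·(-321) = 414.69 m.

ΔE = 415 m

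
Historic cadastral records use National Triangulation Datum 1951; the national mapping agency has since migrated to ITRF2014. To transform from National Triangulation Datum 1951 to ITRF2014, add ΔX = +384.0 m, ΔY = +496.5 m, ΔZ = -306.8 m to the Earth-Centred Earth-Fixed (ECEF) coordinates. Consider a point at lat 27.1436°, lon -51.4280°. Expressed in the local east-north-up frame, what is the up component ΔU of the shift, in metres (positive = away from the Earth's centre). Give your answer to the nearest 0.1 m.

The local up (radial) axis is (cos φ cos λ, cos φ sin λ, sin φ), giving ΔU = 213.054 − 345.425 − 139.969 = -272.34 m.

ΔU = -272.3 m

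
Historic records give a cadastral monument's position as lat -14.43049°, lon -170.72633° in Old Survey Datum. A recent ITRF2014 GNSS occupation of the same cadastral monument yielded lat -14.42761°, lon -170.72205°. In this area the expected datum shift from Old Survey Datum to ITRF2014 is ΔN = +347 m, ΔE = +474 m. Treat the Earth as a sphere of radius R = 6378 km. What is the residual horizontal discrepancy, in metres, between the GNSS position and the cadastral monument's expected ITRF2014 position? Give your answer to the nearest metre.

Observed coordinate differences: Δφ = +0.00288°, Δλ = +0.00428°.
Converting to metres (1° lat = 111317 m, cos φ = 0.968451): observed ΔN = 320.6 m, observed ΔE = 461.4 m.
Subtracting the expected shift leaves a residual of 320.6 − (347) = -26.4 m north and 461.4 − (474) = -12.6 m east.
Residual distance = √((-26.4)² + (-12.6)²) = 29.3 m.

29 m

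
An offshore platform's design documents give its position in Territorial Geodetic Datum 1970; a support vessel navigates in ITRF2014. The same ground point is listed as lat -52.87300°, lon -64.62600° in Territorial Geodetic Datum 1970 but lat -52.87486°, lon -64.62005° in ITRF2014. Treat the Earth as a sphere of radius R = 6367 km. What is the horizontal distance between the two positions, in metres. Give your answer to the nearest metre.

Δφ = -52.87486° − -52.87300° = -0.00186°; Δλ = -64.62005° − -64.62600° = +0.00595°.
1° along a meridian = πR/180 = 111125 m.
ΔN = Δφ × 111125 = -206.7 m; ΔE = Δλ × 111125 × cos(-52.87300°) = +0.00595 × 111125 × 0.603584 = 399.1 m.
Distance = √(ΔE² + ΔN²) = √(399.1² + (-206.7)²) = 449.4 m.

449 m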